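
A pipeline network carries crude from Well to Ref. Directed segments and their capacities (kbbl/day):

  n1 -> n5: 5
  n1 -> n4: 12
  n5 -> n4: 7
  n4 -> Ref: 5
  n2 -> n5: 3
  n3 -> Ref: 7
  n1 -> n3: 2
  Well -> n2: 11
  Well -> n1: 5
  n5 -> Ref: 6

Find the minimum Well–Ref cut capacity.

8

Augment Well→n1→n3→Ref: bottleneck 2, flow now 2.
Augment Well→n1→n4→Ref: bottleneck 3, flow now 5.
Augment Well→n2→n5→Ref: bottleneck 3, flow now 8.
No augmenting path remains; maximum flow = 8.
By max-flow min-cut, the minimum cut capacity equals the max flow.
In the residual graph, reachable from Well: {Well, n2}.
Min-cut edges: Well→n1 (5), n2→n5 (3); capacity 5 + 3 = 8.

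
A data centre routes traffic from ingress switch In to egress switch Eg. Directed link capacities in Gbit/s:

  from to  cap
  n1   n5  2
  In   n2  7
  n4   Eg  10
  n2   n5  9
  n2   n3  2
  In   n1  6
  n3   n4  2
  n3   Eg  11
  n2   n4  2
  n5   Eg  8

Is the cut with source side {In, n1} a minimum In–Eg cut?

Yes — it is a minimum cut (capacity 9).

Given cut capacity: 7 + 2 = 9.
Augment In→n1→n5→Eg: bottleneck 2, flow now 2.
Augment In→n2→n3→Eg: bottleneck 2, flow now 4.
Augment In→n2→n4→Eg: bottleneck 2, flow now 6.
Augment In→n2→n5→Eg: bottleneck 3, flow now 9.
No augmenting path remains; maximum flow = 9.
Cut capacity 9 equals the max flow, so it is a minimum cut.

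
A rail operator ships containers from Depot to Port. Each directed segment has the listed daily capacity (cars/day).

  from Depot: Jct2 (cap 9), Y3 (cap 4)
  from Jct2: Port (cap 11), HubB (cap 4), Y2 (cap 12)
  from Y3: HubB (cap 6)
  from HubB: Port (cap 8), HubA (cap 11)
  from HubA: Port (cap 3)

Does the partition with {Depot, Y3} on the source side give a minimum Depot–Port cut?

Given cut capacity: 9 + 6 = 15.
Augment Depot→Jct2→Port: bottleneck 9, flow now 9.
Augment Depot→Y3→HubB→Port: bottleneck 4, flow now 13.
No augmenting path remains; maximum flow = 13.
In the residual graph, reachable from Depot: {Depot}.
Min-cut edges: Depot→Jct2 (9), Depot→Y3 (4); capacity 9 + 4 = 13.
Cut capacity 15 exceeds the max flow 13, so it is not minimum.

No — its capacity is 15, but the minimum cut has capacity 13.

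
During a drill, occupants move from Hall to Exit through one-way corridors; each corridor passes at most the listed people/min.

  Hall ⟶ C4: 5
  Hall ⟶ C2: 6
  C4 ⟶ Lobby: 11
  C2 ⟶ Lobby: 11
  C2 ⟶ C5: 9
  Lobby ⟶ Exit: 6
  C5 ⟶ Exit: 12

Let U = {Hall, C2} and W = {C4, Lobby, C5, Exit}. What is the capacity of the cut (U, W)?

25

Edges leaving {Hall, C2}: Hall→C4 (5), C2→Lobby (11), C2→C5 (9).
Cut capacity = 5 + 11 + 9 = 25.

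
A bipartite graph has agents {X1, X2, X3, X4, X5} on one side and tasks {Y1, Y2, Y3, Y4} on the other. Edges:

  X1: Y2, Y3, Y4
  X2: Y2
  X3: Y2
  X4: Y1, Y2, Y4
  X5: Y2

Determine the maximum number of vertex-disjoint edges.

Unit-capacity flow: source→left, listed edges, right→sink; max matching = max flow.
Augmenting path X1→Y2 (+1); matched 1.
Augmenting path X4→Y1 (+1); matched 2.
Augmenting path X2→Y2→X1→Y3 (+1); matched 3.
No augmenting path remains; maximum matching = 3.
König certificate: {X1, X4, Y2} is a vertex cover of size 3 (every listed pair touches it), so no matching can be larger.

3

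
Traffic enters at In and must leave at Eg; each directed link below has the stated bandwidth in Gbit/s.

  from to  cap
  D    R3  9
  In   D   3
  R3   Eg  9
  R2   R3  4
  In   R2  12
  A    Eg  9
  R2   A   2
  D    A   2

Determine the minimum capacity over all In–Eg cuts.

9

Augment In→D→R3→Eg: bottleneck 3, flow now 3.
Augment In→R2→R3→Eg: bottleneck 4, flow now 7.
Augment In→R2→A→Eg: bottleneck 2, flow now 9.
No augmenting path remains; maximum flow = 9.
By max-flow min-cut, the minimum cut capacity equals the max flow.
In the residual graph, reachable from In: {In, R2}.
Min-cut edges: In→D (3), R2→R3 (4), R2→A (2); capacity 3 + 4 + 2 = 9.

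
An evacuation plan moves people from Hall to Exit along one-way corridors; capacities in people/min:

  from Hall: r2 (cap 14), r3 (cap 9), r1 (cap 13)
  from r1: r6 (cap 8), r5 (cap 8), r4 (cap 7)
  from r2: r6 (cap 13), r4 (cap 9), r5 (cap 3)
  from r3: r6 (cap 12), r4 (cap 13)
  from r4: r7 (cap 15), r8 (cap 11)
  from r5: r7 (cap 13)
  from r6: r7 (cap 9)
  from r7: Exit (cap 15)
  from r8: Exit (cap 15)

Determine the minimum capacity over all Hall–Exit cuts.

26

Augment Hall→r1→r4→r7→Exit: bottleneck 7, flow now 7.
Augment Hall→r1→r5→r7→Exit: bottleneck 6, flow now 13.
Augment Hall→r2→r4→r7→Exit: bottleneck 2, flow now 15.
Augment Hall→r2→r4→r8→Exit: bottleneck 7, flow now 22.
Augment Hall→r3→r4→r8→Exit: bottleneck 4, flow now 26.
No augmenting path remains; maximum flow = 26.
By max-flow min-cut, the minimum cut capacity equals the max flow.
In the residual graph, reachable from Hall: {Hall, r1, r2, r3, r4, r5, r6, r7}.
Min-cut edges: r4→r8 (11), r7→Exit (15); capacity 11 + 15 = 26.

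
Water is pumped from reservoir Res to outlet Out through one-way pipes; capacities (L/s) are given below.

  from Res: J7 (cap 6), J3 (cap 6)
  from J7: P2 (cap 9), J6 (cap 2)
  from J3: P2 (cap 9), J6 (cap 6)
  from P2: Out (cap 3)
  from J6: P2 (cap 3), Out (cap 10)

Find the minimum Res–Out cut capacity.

Augment Res→J7→P2→Out: bottleneck 3, flow now 3.
Augment Res→J7→J6→Out: bottleneck 2, flow now 5.
Augment Res→J3→J6→Out: bottleneck 6, flow now 11.
No augmenting path remains; maximum flow = 11.
By max-flow min-cut, the minimum cut capacity equals the max flow.
In the residual graph, reachable from Res: {Res, J7, P2}.
Min-cut edges: Res→J3 (6), J7→J6 (2), P2→Out (3); capacity 6 + 2 + 3 = 11.

11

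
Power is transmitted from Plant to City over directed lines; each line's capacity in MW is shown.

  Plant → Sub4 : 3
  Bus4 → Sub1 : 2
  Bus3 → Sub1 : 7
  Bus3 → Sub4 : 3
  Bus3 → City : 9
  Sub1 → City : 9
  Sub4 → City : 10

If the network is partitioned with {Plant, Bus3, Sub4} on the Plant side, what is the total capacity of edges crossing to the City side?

26

Edges leaving {Plant, Bus3, Sub4}: Bus3→Sub1 (7), Bus3→City (9), Sub4→City (10).
Cut capacity = 7 + 9 + 10 = 26.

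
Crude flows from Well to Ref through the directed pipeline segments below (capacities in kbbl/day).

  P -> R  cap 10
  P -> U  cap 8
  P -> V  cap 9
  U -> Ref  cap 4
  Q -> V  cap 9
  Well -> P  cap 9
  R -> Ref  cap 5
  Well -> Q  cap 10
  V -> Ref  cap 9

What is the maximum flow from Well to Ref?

18

Augment Well→P→R→Ref: bottleneck 5, flow now 5.
Augment Well→P→U→Ref: bottleneck 4, flow now 9.
Augment Well→Q→V→Ref: bottleneck 9, flow now 18.
No augmenting path remains; maximum flow = 18.
In the residual graph, reachable from Well: {Well, Q}.
Min-cut edges: Well→P (9), Q→V (9); capacity 9 + 9 = 18.
This cut is saturated, so no flow can exceed 18.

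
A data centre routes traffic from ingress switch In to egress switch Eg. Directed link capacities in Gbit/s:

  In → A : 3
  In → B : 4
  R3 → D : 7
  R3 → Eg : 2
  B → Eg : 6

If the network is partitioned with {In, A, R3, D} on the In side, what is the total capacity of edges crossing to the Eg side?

Edges leaving {In, A, R3, D}: In→B (4), R3→Eg (2).
Cut capacity = 4 + 2 = 6.

6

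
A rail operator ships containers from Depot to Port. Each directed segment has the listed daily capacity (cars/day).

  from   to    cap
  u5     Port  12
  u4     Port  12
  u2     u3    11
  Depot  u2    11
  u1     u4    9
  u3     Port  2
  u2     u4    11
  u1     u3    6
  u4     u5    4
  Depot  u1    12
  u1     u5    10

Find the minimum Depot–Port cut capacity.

Augment Depot→u1→u3→Port: bottleneck 2, flow now 2.
Augment Depot→u1→u4→Port: bottleneck 9, flow now 11.
Augment Depot→u1→u5→Port: bottleneck 1, flow now 12.
Augment Depot→u2→u4→Port: bottleneck 3, flow now 15.
Augment Depot→u2→u4→u5→Port: bottleneck 4, flow now 19.
Augment Depot→u2→u3→u1→u5→Port: bottleneck 2, flow now 21. (uses reverse residual edge)
Augment Depot→u2→u4→u1→u5→Port: bottleneck 2, flow now 23. (uses reverse residual edge)
No augmenting path remains; maximum flow = 23.
By max-flow min-cut, the minimum cut capacity equals the max flow.
In the residual graph, reachable from Depot: {Depot}.
Min-cut edges: Depot→u1 (12), Depot→u2 (11); capacity 12 + 11 = 23.

23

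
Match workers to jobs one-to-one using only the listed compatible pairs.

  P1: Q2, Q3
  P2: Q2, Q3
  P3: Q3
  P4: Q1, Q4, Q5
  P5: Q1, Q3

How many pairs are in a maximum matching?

Unit-capacity flow: source→left, listed edges, right→sink; max matching = max flow.
Augmenting path P1→Q2 (+1); matched 1.
Augmenting path P2→Q3 (+1); matched 2.
Augmenting path P4→Q1 (+1); matched 3.
Augmenting path P5→Q1→P4→Q4 (+1); matched 4.
No augmenting path remains; maximum matching = 4.
König certificate: {P4, P5, Q2, Q3} is a vertex cover of size 4 (every listed pair touches it), so no matching can be larger.

4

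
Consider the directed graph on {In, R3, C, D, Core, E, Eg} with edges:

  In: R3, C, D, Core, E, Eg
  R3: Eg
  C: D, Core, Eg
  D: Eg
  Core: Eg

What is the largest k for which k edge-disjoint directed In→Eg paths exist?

5

Assign every edge capacity 1; by Menger, the answer equals the max flow.
Path In→Eg (+1); total 1.
Path In→R3→Eg (+1); total 2.
Path In→C→Eg (+1); total 3.
Path In→D→Eg (+1); total 4.
Path In→Core→Eg (+1); total 5.
No residual In→Eg path; max flow = 5.
Certifying cut of size 5: {In→C, In→Core, In→D, In→Eg, In→R3}.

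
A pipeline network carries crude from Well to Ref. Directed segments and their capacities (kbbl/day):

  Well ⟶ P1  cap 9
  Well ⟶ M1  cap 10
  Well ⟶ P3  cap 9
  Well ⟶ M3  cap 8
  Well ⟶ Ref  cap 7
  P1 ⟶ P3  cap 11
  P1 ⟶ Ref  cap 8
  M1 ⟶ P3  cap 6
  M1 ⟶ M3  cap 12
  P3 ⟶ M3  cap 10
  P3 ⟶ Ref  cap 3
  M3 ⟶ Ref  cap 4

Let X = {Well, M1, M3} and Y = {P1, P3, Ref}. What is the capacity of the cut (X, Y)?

35

Edges leaving {Well, M1, M3}: Well→P1 (9), Well→P3 (9), Well→Ref (7), M1→P3 (6), M3→Ref (4).
Cut capacity = 9 + 9 + 7 + 6 + 4 = 35.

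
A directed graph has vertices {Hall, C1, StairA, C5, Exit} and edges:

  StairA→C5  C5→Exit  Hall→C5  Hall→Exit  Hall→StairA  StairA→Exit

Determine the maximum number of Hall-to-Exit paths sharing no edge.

Assign every edge capacity 1; by Menger, the answer equals the max flow.
Path Hall→Exit (+1); total 1.
Path Hall→StairA→Exit (+1); total 2.
Path Hall→C5→Exit (+1); total 3.
No residual Hall→Exit path; max flow = 3.
Certifying cut of size 3: {Hall→C5, Hall→Exit, Hall→StairA}.

3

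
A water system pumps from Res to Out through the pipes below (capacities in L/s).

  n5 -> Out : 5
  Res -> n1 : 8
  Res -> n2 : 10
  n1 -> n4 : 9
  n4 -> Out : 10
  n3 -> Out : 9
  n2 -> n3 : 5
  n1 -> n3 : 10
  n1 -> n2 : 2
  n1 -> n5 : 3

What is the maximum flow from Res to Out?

Augment Res→n1→n3→Out: bottleneck 8, flow now 8.
Augment Res→n2→n3→Out: bottleneck 1, flow now 9.
Augment Res→n2→n3→n1→n4→Out: bottleneck 4, flow now 13. (uses reverse residual edge)
No augmenting path remains; maximum flow = 13.
In the residual graph, reachable from Res: {Res, n2}.
Min-cut edges: Res→n1 (8), n2→n3 (5); capacity 8 + 5 = 13.
This cut is saturated, so no flow can exceed 13.

13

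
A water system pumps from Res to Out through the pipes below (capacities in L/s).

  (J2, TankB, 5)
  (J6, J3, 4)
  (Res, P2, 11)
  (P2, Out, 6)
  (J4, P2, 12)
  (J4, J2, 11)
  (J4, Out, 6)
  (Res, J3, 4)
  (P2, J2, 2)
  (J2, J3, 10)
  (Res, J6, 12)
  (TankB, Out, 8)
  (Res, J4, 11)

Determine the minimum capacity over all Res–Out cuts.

17

Augment Res→J4→Out: bottleneck 6, flow now 6.
Augment Res→P2→Out: bottleneck 6, flow now 12.
Augment Res→J4→J2→TankB→Out: bottleneck 5, flow now 17.
No augmenting path remains; maximum flow = 17.
By max-flow min-cut, the minimum cut capacity equals the max flow.
In the residual graph, reachable from Res: {Res, J4, P2, J2, J6, J3}.
Min-cut edges: J4→Out (6), P2→Out (6), J2→TankB (5); capacity 6 + 6 + 5 = 17.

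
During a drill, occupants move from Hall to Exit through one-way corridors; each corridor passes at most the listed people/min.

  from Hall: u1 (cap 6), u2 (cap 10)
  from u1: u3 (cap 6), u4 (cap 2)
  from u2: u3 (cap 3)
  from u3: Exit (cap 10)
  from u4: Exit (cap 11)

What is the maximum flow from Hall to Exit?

Augment Hall→u1→u3→Exit: bottleneck 6, flow now 6.
Augment Hall→u2→u3→Exit: bottleneck 3, flow now 9.
No augmenting path remains; maximum flow = 9.
In the residual graph, reachable from Hall: {Hall, u2}.
Min-cut edges: Hall→u1 (6), u2→u3 (3); capacity 6 + 3 = 9.
This cut is saturated, so no flow can exceed 9.

9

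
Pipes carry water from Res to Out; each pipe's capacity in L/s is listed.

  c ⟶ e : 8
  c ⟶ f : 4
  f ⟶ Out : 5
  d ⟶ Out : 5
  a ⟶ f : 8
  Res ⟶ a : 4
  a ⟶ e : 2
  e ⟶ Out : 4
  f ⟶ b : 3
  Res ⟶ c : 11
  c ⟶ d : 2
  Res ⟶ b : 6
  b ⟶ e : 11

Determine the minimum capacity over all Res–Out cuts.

11

Augment Res→a→e→Out: bottleneck 2, flow now 2.
Augment Res→a→f→Out: bottleneck 2, flow now 4.
Augment Res→b→e→Out: bottleneck 2, flow now 6.
Augment Res→c→d→Out: bottleneck 2, flow now 8.
Augment Res→c→f→Out: bottleneck 3, flow now 11.
No augmenting path remains; maximum flow = 11.
By max-flow min-cut, the minimum cut capacity equals the max flow.
In the residual graph, reachable from Res: {Res, a, b, c, e, f}.
Min-cut edges: c→d (2), e→Out (4), f→Out (5); capacity 2 + 4 + 5 = 11.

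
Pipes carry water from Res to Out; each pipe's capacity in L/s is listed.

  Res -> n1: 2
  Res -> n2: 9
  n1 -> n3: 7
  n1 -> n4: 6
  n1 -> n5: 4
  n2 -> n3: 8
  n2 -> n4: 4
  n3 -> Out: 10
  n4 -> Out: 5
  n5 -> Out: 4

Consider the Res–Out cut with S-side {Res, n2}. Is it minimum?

No — its capacity is 14, but the minimum cut has capacity 11.

Given cut capacity: 2 + 8 + 4 = 14.
Augment Res→n1→n3→Out: bottleneck 2, flow now 2.
Augment Res→n2→n3→Out: bottleneck 8, flow now 10.
Augment Res→n2→n4→Out: bottleneck 1, flow now 11.
No augmenting path remains; maximum flow = 11.
In the residual graph, reachable from Res: {Res}.
Min-cut edges: Res→n1 (2), Res→n2 (9); capacity 2 + 9 = 11.
Cut capacity 14 exceeds the max flow 11, so it is not minimum.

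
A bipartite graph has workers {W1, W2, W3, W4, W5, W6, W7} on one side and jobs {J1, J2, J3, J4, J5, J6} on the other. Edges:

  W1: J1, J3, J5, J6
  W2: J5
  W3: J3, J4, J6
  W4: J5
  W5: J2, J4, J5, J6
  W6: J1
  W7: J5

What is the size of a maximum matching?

Unit-capacity flow: source→left, listed edges, right→sink; max matching = max flow.
Augmenting path W1→J1 (+1); matched 1.
Augmenting path W2→J5 (+1); matched 2.
Augmenting path W3→J3 (+1); matched 3.
Augmenting path W5→J2 (+1); matched 4.
Augmenting path W6→J1→W1→J6 (+1); matched 5.
No augmenting path remains; maximum matching = 5.
König certificate: {W1, W3, W5, W6, J5} is a vertex cover of size 5 (every listed pair touches it), so no matching can be larger.

5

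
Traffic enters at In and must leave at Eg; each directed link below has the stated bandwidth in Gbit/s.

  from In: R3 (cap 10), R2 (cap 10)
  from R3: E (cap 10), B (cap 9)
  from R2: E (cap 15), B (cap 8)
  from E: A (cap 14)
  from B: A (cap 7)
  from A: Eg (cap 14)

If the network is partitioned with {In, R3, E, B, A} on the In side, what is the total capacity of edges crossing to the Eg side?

Edges leaving {In, R3, E, B, A}: In→R2 (10), A→Eg (14).
Cut capacity = 10 + 14 = 24.

24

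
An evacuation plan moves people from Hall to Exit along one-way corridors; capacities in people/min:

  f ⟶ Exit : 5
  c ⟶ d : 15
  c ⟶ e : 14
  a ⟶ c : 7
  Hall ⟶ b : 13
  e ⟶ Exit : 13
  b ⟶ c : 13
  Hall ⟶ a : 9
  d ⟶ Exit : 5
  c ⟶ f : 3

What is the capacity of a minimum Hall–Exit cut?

Augment Hall→a→c→d→Exit: bottleneck 5, flow now 5.
Augment Hall→a→c→e→Exit: bottleneck 2, flow now 7.
Augment Hall→b→c→e→Exit: bottleneck 11, flow now 18.
Augment Hall→b→c→f→Exit: bottleneck 2, flow now 20.
No augmenting path remains; maximum flow = 20.
By max-flow min-cut, the minimum cut capacity equals the max flow.
In the residual graph, reachable from Hall: {Hall, a}.
Min-cut edges: Hall→b (13), a→c (7); capacity 13 + 7 = 20.

20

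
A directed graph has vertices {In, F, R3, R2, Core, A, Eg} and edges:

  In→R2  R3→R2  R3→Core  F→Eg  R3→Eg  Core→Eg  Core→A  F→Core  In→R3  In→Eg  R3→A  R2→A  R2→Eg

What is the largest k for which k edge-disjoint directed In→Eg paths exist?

Assign every edge capacity 1; by Menger, the answer equals the max flow.
Path In→Eg (+1); total 1.
Path In→R3→Eg (+1); total 2.
Path In→R2→Eg (+1); total 3.
No residual In→Eg path; max flow = 3.
Certifying cut of size 3: {In→Eg, In→R2, In→R3}.

3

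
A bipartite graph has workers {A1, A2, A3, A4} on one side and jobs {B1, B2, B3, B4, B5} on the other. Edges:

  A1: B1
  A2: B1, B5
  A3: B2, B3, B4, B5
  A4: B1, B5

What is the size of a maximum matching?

Unit-capacity flow: source→left, listed edges, right→sink; max matching = max flow.
Augmenting path A1→B1 (+1); matched 1.
Augmenting path A2→B5 (+1); matched 2.
Augmenting path A3→B2 (+1); matched 3.
No augmenting path remains; maximum matching = 3.
König certificate: {A3, B1, B5} is a vertex cover of size 3 (every listed pair touches it), so no matching can be larger.

3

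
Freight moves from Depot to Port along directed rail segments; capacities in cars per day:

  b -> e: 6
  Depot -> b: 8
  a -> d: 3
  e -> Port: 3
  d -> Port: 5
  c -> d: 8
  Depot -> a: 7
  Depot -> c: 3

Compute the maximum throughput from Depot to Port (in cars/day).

8

Augment Depot→a→d→Port: bottleneck 3, flow now 3.
Augment Depot→b→e→Port: bottleneck 3, flow now 6.
Augment Depot→c→d→Port: bottleneck 2, flow now 8.
No augmenting path remains; maximum flow = 8.
In the residual graph, reachable from Depot: {Depot, a, b, c, d, e}.
Min-cut edges: d→Port (5), e→Port (3); capacity 5 + 3 = 8.
This cut is saturated, so no flow can exceed 8.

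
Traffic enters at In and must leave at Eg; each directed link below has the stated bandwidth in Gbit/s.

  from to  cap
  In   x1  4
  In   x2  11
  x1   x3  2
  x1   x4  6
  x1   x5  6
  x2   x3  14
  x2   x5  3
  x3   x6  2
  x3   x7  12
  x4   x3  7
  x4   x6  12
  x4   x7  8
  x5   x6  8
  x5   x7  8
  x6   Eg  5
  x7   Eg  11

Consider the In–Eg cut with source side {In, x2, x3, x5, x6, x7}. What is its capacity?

Edges leaving {In, x2, x3, x5, x6, x7}: In→x1 (4), x6→Eg (5), x7→Eg (11).
Cut capacity = 4 + 5 + 11 = 20.

20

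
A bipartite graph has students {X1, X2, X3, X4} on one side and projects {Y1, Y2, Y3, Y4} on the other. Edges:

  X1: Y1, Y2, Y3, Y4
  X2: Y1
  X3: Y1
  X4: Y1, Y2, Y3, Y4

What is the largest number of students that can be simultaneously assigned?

Unit-capacity flow: source→left, listed edges, right→sink; max matching = max flow.
Augmenting path X1→Y1 (+1); matched 1.
Augmenting path X4→Y2 (+1); matched 2.
Augmenting path X2→Y1→X1→Y3 (+1); matched 3.
No augmenting path remains; maximum matching = 3.
König certificate: {X1, X4, Y1} is a vertex cover of size 3 (every listed pair touches it), so no matching can be larger.

3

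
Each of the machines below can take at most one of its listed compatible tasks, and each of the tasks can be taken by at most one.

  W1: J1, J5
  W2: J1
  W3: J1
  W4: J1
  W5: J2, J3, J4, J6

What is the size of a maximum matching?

3

Unit-capacity flow: source→left, listed edges, right→sink; max matching = max flow.
Augmenting path W1→J1 (+1); matched 1.
Augmenting path W5→J2 (+1); matched 2.
Augmenting path W2→J1→W1→J5 (+1); matched 3.
No augmenting path remains; maximum matching = 3.
König certificate: {W1, W5, J1} is a vertex cover of size 3 (every listed pair touches it), so no matching can be larger.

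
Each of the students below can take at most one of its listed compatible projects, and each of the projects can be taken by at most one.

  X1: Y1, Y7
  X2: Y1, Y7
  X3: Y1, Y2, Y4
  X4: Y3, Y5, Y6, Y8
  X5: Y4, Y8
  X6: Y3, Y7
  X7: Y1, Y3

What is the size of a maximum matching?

Unit-capacity flow: source→left, listed edges, right→sink; max matching = max flow.
Augmenting path X1→Y1 (+1); matched 1.
Augmenting path X2→Y7 (+1); matched 2.
Augmenting path X3→Y2 (+1); matched 3.
Augmenting path X4→Y3 (+1); matched 4.
Augmenting path X5→Y4 (+1); matched 5.
Augmenting path X6→Y3→X4→Y5 (+1); matched 6.
No augmenting path remains; maximum matching = 6.
König certificate: {X3, X4, X5, Y1, Y3, Y7} is a vertex cover of size 6 (every listed pair touches it), so no matching can be larger.

6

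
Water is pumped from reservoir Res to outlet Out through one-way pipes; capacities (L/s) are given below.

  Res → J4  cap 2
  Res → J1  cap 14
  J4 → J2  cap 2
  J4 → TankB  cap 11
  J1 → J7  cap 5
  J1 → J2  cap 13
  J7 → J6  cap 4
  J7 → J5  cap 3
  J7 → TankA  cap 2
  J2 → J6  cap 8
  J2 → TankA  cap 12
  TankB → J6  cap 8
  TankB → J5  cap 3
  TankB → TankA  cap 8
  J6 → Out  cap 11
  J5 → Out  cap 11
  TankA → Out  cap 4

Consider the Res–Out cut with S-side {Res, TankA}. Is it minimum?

No — its capacity is 20, but the minimum cut has capacity 16.

Given cut capacity: 2 + 14 + 4 = 20.
Augment Res→J4→J2→J6→Out: bottleneck 2, flow now 2.
Augment Res→J1→J7→J6→Out: bottleneck 4, flow now 6.
Augment Res→J1→J7→J5→Out: bottleneck 1, flow now 7.
Augment Res→J1→J2→J6→Out: bottleneck 5, flow now 12.
Augment Res→J1→J2→TankA→Out: bottleneck 4, flow now 16.
No augmenting path remains; maximum flow = 16.
In the residual graph, reachable from Res: {Res}.
Min-cut edges: Res→J4 (2), Res→J1 (14); capacity 2 + 14 = 16.
Cut capacity 20 exceeds the max flow 16, so it is not minimum.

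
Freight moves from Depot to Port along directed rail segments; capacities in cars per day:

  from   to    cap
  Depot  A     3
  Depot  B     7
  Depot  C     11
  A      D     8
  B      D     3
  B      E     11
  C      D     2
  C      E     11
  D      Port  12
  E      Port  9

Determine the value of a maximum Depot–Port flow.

Augment Depot→A→D→Port: bottleneck 3, flow now 3.
Augment Depot→B→D→Port: bottleneck 3, flow now 6.
Augment Depot→B→E→Port: bottleneck 4, flow now 10.
Augment Depot→C→D→Port: bottleneck 2, flow now 12.
Augment Depot→C→E→Port: bottleneck 5, flow now 17.
No augmenting path remains; maximum flow = 17.
In the residual graph, reachable from Depot: {Depot, B, C, E}.
Min-cut edges: Depot→A (3), B→D (3), C→D (2), E→Port (9); capacity 3 + 3 + 2 + 9 = 17.
This cut is saturated, so no flow can exceed 17.

17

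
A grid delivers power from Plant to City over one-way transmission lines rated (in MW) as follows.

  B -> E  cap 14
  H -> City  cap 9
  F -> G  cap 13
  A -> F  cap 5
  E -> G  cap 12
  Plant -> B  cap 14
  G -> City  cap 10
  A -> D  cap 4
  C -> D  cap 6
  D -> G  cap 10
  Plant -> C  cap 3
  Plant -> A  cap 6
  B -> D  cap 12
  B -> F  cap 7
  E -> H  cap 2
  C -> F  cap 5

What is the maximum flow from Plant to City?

12

Augment Plant→A→D→G→City: bottleneck 4, flow now 4.
Augment Plant→A→F→G→City: bottleneck 2, flow now 6.
Augment Plant→B→D→G→City: bottleneck 4, flow now 10.
Augment Plant→B→E→H→City: bottleneck 2, flow now 12.
No augmenting path remains; maximum flow = 12.
In the residual graph, reachable from Plant: {Plant, A, B, C, D, E, F, G}.
Min-cut edges: E→H (2), G→City (10); capacity 2 + 10 = 12.
This cut is saturated, so no flow can exceed 12.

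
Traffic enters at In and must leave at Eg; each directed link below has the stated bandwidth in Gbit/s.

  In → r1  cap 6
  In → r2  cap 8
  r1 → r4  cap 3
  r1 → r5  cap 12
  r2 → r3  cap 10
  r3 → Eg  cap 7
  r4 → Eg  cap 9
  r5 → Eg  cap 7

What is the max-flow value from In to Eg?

Augment In→r1→r4→Eg: bottleneck 3, flow now 3.
Augment In→r1→r5→Eg: bottleneck 3, flow now 6.
Augment In→r2→r3→Eg: bottleneck 7, flow now 13.
No augmenting path remains; maximum flow = 13.
In the residual graph, reachable from In: {In, r2, r3}.
Min-cut edges: In→r1 (6), r3→Eg (7); capacity 6 + 7 = 13.
This cut is saturated, so no flow can exceed 13.

13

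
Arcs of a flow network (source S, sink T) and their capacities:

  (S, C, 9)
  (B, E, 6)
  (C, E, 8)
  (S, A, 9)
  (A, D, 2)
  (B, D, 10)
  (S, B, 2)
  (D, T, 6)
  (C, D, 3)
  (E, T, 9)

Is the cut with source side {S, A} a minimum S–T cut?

Yes — it is a minimum cut (capacity 13).

Given cut capacity: 2 + 9 + 2 = 13.
Augment S→A→D→T: bottleneck 2, flow now 2.
Augment S→B→D→T: bottleneck 2, flow now 4.
Augment S→C→D→T: bottleneck 2, flow now 6.
Augment S→C→E→T: bottleneck 7, flow now 13.
No augmenting path remains; maximum flow = 13.
Cut capacity 13 equals the max flow, so it is a minimum cut.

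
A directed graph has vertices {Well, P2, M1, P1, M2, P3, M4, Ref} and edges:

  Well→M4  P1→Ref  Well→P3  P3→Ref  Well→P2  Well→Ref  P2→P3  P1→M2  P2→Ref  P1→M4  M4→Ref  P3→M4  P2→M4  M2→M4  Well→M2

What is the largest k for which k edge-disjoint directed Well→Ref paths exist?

Assign every edge capacity 1; by Menger, the answer equals the max flow.
Path Well→Ref (+1); total 1.
Path Well→P2→Ref (+1); total 2.
Path Well→P3→Ref (+1); total 3.
Path Well→M4→Ref (+1); total 4.
No residual Well→Ref path; max flow = 4.
Certifying cut of size 4: {M4→Ref, Well→P2, Well→P3, Well→Ref}.

4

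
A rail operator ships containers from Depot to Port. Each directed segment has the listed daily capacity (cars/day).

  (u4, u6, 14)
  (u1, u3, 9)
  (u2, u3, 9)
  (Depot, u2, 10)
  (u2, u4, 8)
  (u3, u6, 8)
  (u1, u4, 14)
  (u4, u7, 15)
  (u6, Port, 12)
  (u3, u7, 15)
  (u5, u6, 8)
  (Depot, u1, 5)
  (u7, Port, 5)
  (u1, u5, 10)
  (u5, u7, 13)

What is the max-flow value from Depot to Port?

15

Augment Depot→u1→u3→u6→Port: bottleneck 5, flow now 5.
Augment Depot→u2→u3→u6→Port: bottleneck 3, flow now 8.
Augment Depot→u2→u3→u7→Port: bottleneck 5, flow now 13.
Augment Depot→u2→u4→u6→Port: bottleneck 2, flow now 15.
No augmenting path remains; maximum flow = 15.
In the residual graph, reachable from Depot: {Depot}.
Min-cut edges: Depot→u1 (5), Depot→u2 (10); capacity 5 + 10 = 15.
This cut is saturated, so no flow can exceed 15.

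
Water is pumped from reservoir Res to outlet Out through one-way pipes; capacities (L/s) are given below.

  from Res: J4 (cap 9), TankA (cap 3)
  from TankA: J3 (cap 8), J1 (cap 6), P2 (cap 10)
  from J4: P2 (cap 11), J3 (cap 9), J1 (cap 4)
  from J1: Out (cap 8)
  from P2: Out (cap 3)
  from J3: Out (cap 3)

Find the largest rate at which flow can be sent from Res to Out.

Augment Res→TankA→J1→Out: bottleneck 3, flow now 3.
Augment Res→J4→J1→Out: bottleneck 4, flow now 7.
Augment Res→J4→P2→Out: bottleneck 3, flow now 10.
Augment Res→J4→J3→Out: bottleneck 2, flow now 12.
No augmenting path remains; maximum flow = 12.
In the residual graph, reachable from Res: {Res}.
Min-cut edges: Res→TankA (3), Res→J4 (9); capacity 3 + 9 = 12.
This cut is saturated, so no flow can exceed 12.

12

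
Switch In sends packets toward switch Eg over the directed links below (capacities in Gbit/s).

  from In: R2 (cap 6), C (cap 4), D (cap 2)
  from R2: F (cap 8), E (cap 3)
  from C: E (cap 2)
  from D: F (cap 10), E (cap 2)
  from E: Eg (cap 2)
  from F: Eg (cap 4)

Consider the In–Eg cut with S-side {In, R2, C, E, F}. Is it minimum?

Given cut capacity: 2 + 2 + 4 = 8.
Augment In→R2→E→Eg: bottleneck 2, flow now 2.
Augment In→R2→F→Eg: bottleneck 4, flow now 6.
No augmenting path remains; maximum flow = 6.
In the residual graph, reachable from In: {In, R2, C, D, E, F}.
Min-cut edges: E→Eg (2), F→Eg (4); capacity 2 + 4 = 6.
Cut capacity 8 exceeds the max flow 6, so it is not minimum.

No — its capacity is 8, but the minimum cut has capacity 6.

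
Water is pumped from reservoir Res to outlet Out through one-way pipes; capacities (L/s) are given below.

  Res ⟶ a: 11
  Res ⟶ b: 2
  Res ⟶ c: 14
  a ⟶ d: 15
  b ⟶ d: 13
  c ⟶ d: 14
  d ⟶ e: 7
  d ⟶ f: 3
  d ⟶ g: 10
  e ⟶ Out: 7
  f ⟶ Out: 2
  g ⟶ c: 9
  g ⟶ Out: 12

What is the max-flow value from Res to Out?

19

Augment Res→a→d→e→Out: bottleneck 7, flow now 7.
Augment Res→a→d→f→Out: bottleneck 2, flow now 9.
Augment Res→a→d→g→Out: bottleneck 2, flow now 11.
Augment Res→b→d→g→Out: bottleneck 2, flow now 13.
Augment Res→c→d→g→Out: bottleneck 6, flow now 19.
No augmenting path remains; maximum flow = 19.
In the residual graph, reachable from Res: {Res, a, b, c, d, f}.
Min-cut edges: d→e (7), d→g (10), f→Out (2); capacity 7 + 10 + 2 = 19.
This cut is saturated, so no flow can exceed 19.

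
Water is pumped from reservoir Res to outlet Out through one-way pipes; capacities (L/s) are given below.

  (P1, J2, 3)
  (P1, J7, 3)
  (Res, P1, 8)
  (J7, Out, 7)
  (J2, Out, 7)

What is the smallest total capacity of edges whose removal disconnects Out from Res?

Augment Res→P1→J7→Out: bottleneck 3, flow now 3.
Augment Res→P1→J2→Out: bottleneck 3, flow now 6.
No augmenting path remains; maximum flow = 6.
By max-flow min-cut, the minimum cut capacity equals the max flow.
In the residual graph, reachable from Res: {Res, P1}.
Min-cut edges: P1→J7 (3), P1→J2 (3); capacity 3 + 3 = 6.

6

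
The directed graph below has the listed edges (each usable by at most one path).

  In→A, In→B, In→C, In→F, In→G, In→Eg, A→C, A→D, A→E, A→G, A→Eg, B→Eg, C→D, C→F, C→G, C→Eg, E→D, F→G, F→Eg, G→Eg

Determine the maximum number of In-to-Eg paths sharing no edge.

Assign every edge capacity 1; by Menger, the answer equals the max flow.
Path In→Eg (+1); total 1.
Path In→A→Eg (+1); total 2.
Path In→B→Eg (+1); total 3.
Path In→C→Eg (+1); total 4.
Path In→F→Eg (+1); total 5.
Path In→G→Eg (+1); total 6.
No residual In→Eg path; max flow = 6.
Certifying cut of size 6: {In→A, In→B, In→C, In→Eg, In→F, In→G}.

6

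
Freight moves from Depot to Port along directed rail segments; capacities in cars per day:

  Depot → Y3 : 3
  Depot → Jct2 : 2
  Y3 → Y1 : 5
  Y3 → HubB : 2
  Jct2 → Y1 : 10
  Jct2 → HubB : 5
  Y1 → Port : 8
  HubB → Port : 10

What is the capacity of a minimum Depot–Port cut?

5

Augment Depot→Y3→Y1→Port: bottleneck 3, flow now 3.
Augment Depot→Jct2→Y1→Port: bottleneck 2, flow now 5.
No augmenting path remains; maximum flow = 5.
By max-flow min-cut, the minimum cut capacity equals the max flow.
In the residual graph, reachable from Depot: {Depot}.
Min-cut edges: Depot→Y3 (3), Depot→Jct2 (2); capacity 3 + 2 = 5.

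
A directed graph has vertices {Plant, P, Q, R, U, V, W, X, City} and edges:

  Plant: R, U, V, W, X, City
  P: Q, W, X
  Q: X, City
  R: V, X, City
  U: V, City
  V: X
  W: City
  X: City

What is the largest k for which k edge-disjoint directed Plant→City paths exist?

5

Assign every edge capacity 1; by Menger, the answer equals the max flow.
Path Plant→City (+1); total 1.
Path Plant→R→City (+1); total 2.
Path Plant→U→City (+1); total 3.
Path Plant→W→City (+1); total 4.
Path Plant→X→City (+1); total 5.
No residual Plant→City path; max flow = 5.
Certifying cut of size 5: {Plant→City, Plant→R, Plant→U, Plant→W, X→City}.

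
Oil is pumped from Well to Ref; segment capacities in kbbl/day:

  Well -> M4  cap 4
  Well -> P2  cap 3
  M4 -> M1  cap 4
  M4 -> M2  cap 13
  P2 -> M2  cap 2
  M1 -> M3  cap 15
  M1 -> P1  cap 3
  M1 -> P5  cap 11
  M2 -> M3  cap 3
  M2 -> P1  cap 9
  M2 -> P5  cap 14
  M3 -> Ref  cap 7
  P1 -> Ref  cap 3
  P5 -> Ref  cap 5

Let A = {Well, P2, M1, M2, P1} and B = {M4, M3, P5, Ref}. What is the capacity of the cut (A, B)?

Edges leaving {Well, P2, M1, M2, P1}: Well→M4 (4), M1→M3 (15), M1→P5 (11), M2→M3 (3), M2→P5 (14), P1→Ref (3).
Cut capacity = 4 + 15 + 11 + 3 + 14 + 3 = 50.

50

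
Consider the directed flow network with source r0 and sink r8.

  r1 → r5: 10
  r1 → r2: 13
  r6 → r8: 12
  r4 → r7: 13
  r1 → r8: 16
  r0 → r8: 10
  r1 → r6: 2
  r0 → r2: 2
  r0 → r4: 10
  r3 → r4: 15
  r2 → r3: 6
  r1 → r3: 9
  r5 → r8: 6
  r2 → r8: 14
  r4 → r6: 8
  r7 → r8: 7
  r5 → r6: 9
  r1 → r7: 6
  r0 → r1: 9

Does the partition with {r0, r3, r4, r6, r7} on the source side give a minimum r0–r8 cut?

Given cut capacity: 9 + 2 + 10 + 12 + 7 = 40.
Augment r0→r8: bottleneck 10, flow now 10.
Augment r0→r1→r8: bottleneck 9, flow now 19.
Augment r0→r2→r8: bottleneck 2, flow now 21.
Augment r0→r4→r6→r8: bottleneck 8, flow now 29.
Augment r0→r4→r7→r8: bottleneck 2, flow now 31.
No augmenting path remains; maximum flow = 31.
In the residual graph, reachable from r0: {r0}.
Min-cut edges: r0→r1 (9), r0→r2 (2), r0→r4 (10), r0→r8 (10); capacity 9 + 2 + 10 + 10 = 31.
Cut capacity 40 exceeds the max flow 31, so it is not minimum.

No — its capacity is 40, but the minimum cut has capacity 31.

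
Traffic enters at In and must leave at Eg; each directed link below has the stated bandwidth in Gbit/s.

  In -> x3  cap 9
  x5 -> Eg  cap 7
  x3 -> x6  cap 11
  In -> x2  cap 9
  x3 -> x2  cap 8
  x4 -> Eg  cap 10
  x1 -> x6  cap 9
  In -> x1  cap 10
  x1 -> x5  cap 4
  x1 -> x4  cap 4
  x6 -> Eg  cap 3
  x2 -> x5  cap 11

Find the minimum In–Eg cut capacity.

Augment In→x1→x4→Eg: bottleneck 4, flow now 4.
Augment In→x1→x5→Eg: bottleneck 4, flow now 8.
Augment In→x1→x6→Eg: bottleneck 2, flow now 10.
Augment In→x2→x5→Eg: bottleneck 3, flow now 13.
Augment In→x3→x6→Eg: bottleneck 1, flow now 14.
No augmenting path remains; maximum flow = 14.
By max-flow min-cut, the minimum cut capacity equals the max flow.
In the residual graph, reachable from In: {In, x1, x2, x3, x5, x6}.
Min-cut edges: x1→x4 (4), x5→Eg (7), x6→Eg (3); capacity 4 + 7 + 3 = 14.

14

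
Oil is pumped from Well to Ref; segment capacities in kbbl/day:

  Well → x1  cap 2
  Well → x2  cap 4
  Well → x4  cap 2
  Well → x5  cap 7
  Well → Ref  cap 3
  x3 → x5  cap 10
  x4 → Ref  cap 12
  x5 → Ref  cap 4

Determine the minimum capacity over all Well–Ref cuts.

9

Augment Well→Ref: bottleneck 3, flow now 3.
Augment Well→x4→Ref: bottleneck 2, flow now 5.
Augment Well→x5→Ref: bottleneck 4, flow now 9.
No augmenting path remains; maximum flow = 9.
By max-flow min-cut, the minimum cut capacity equals the max flow.
In the residual graph, reachable from Well: {Well, x1, x2, x5}.
Min-cut edges: Well→x4 (2), Well→Ref (3), x5→Ref (4); capacity 2 + 3 + 4 = 9.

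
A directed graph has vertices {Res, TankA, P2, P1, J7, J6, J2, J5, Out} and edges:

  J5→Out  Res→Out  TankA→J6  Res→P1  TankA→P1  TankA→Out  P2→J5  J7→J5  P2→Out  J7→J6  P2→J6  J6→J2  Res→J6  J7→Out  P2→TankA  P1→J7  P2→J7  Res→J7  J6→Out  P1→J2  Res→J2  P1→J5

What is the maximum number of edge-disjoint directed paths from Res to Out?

4

Assign every edge capacity 1; by Menger, the answer equals the max flow.
Path Res→Out (+1); total 1.
Path Res→J7→Out (+1); total 2.
Path Res→J6→Out (+1); total 3.
Path Res→P1→J5→Out (+1); total 4.
No residual Res→Out path; max flow = 4.
Certifying cut of size 4: {Res→J6, Res→J7, Res→Out, Res→P1}.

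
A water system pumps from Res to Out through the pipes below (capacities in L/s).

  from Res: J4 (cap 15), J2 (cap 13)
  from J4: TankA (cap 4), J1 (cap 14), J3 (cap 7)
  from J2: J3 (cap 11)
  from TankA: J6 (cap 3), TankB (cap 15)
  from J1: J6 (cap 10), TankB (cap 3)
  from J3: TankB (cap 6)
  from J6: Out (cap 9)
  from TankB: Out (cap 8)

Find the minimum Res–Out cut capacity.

17

Augment Res→J4→TankA→J6→Out: bottleneck 3, flow now 3.
Augment Res→J4→TankA→TankB→Out: bottleneck 1, flow now 4.
Augment Res→J4→J1→J6→Out: bottleneck 6, flow now 10.
Augment Res→J4→J1→TankB→Out: bottleneck 3, flow now 13.
Augment Res→J4→J3→TankB→Out: bottleneck 2, flow now 15.
Augment Res→J2→J3→TankB→Out: bottleneck 2, flow now 17.
No augmenting path remains; maximum flow = 17.
By max-flow min-cut, the minimum cut capacity equals the max flow.
In the residual graph, reachable from Res: {Res, J4, J2, TankA, J1, J3, J6, TankB}.
Min-cut edges: J6→Out (9), TankB→Out (8); capacity 9 + 8 = 17.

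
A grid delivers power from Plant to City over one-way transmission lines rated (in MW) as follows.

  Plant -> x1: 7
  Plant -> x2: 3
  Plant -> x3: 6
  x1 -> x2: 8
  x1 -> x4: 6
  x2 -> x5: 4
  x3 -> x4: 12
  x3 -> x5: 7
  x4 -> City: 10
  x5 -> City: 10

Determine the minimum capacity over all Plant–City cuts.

16

Augment Plant→x1→x4→City: bottleneck 6, flow now 6.
Augment Plant→x2→x5→City: bottleneck 3, flow now 9.
Augment Plant→x3→x4→City: bottleneck 4, flow now 13.
Augment Plant→x3→x5→City: bottleneck 2, flow now 15.
Augment Plant→x1→x2→x5→City: bottleneck 1, flow now 16.
No augmenting path remains; maximum flow = 16.
By max-flow min-cut, the minimum cut capacity equals the max flow.
In the residual graph, reachable from Plant: {Plant}.
Min-cut edges: Plant→x1 (7), Plant→x2 (3), Plant→x3 (6); capacity 7 + 3 + 6 = 16.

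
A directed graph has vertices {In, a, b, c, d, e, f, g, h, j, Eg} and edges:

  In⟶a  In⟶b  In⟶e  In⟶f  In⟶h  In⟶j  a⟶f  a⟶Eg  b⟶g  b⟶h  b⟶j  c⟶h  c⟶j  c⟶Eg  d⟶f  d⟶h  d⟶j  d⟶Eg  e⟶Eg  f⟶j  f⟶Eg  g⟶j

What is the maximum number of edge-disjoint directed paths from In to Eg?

3

Assign every edge capacity 1; by Menger, the answer equals the max flow.
Path In→a→Eg (+1); total 1.
Path In→e→Eg (+1); total 2.
Path In→f→Eg (+1); total 3.
No residual In→Eg path; max flow = 3.
Certifying cut of size 3: {In→a, In→e, In→f}.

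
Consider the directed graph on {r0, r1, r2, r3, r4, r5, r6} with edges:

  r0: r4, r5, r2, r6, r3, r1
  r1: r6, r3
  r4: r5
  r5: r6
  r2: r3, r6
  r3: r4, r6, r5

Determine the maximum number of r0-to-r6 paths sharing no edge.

Assign every edge capacity 1; by Menger, the answer equals the max flow.
Path r0→r6 (+1); total 1.
Path r0→r1→r6 (+1); total 2.
Path r0→r2→r6 (+1); total 3.
Path r0→r3→r6 (+1); total 4.
Path r0→r5→r6 (+1); total 5.
No residual r0→r6 path; max flow = 5.
Certifying cut of size 5: {r0→r1, r0→r2, r0→r3, r0→r6, r5→r6}.

5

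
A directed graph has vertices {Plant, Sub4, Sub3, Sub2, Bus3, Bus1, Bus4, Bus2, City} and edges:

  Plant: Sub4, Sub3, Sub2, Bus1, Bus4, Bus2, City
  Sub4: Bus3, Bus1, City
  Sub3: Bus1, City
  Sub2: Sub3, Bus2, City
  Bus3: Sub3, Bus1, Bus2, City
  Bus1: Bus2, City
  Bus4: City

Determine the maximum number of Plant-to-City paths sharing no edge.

Assign every edge capacity 1; by Menger, the answer equals the max flow.
Path Plant→City (+1); total 1.
Path Plant→Sub4→City (+1); total 2.
Path Plant→Sub3→City (+1); total 3.
Path Plant→Sub2→City (+1); total 4.
Path Plant→Bus1→City (+1); total 5.
Path Plant→Bus4→City (+1); total 6.
No residual Plant→City path; max flow = 6.
Certifying cut of size 6: {Plant→Bus1, Plant→Bus4, Plant→City, Plant→Sub2, Plant→Sub3, Plant→Sub4}.

6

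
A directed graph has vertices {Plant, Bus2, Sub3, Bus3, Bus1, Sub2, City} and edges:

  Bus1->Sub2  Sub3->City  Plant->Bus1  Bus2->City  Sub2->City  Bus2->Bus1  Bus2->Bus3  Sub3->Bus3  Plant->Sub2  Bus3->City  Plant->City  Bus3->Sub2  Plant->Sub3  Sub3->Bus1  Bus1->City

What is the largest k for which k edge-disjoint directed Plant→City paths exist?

4

Assign every edge capacity 1; by Menger, the answer equals the max flow.
Path Plant→City (+1); total 1.
Path Plant→Sub3→City (+1); total 2.
Path Plant→Bus1→City (+1); total 3.
Path Plant→Sub2→City (+1); total 4.
No residual Plant→City path; max flow = 4.
Certifying cut of size 4: {Plant→Bus1, Plant→City, Plant→Sub2, Plant→Sub3}.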